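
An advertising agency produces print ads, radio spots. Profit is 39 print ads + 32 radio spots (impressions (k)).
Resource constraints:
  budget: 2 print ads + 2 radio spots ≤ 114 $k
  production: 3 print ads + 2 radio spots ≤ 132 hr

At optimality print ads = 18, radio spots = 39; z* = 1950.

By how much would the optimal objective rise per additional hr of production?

7

Both budget and production are binding at x*.
From A_Bᵀ y = c: 2·y_budget + 3·y_production = 39; 2·y_budget + 2·y_production = 32.
Solving: y_budget = 9, y_production = 7.
Shadow price of production = 7.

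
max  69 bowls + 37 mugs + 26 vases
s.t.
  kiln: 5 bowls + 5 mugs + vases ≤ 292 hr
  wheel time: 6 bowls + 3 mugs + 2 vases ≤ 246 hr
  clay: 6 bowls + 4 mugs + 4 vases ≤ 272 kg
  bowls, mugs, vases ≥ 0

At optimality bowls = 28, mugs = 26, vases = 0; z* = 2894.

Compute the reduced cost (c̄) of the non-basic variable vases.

At the optimum: kiln uses 270 of 292 (slack = 22); wheel time uses 246 of 246 (binding); clay uses 272 of 272 (binding).
Slack constraints have shadow price 0 (complementary slackness).
From A_Bᵀ y = c: 6·y_wheel time + 6·y_clay = 69; 3·y_wheel time + 4·y_clay = 37.
→ y_wheel time = 9 and y_clay = 2.5.
Reduced cost of vases: c₃ − yᵀa₃ = 26 − (9·2 + 2.5·4) = 26 − 28 = -2.

-2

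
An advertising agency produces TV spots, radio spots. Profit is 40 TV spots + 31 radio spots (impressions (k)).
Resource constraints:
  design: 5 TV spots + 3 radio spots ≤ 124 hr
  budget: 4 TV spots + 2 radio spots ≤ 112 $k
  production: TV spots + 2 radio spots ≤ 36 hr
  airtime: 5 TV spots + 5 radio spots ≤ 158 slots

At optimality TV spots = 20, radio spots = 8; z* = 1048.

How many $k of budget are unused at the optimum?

16

budget used = 4·20 + 2·8 = 96; slack = 112 − 96 = 16.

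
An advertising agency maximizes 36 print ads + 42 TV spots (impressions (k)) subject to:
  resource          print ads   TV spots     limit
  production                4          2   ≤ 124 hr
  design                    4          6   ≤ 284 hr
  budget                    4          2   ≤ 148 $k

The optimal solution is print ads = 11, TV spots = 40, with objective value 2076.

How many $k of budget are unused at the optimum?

budget used = 4·11 + 2·40 = 124; slack = 148 − 124 = 24.

24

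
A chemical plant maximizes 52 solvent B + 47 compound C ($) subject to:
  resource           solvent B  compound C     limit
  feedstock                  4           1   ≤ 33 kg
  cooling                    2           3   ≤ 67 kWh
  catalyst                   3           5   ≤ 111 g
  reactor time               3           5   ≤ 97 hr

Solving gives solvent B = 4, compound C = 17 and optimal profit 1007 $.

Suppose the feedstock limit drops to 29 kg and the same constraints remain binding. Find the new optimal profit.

979

At the optimum: feedstock uses 33 of 33 (binding); cooling uses 59 of 67 (slack = 8); catalyst uses 97 of 111 (slack = 14); reactor time uses 97 of 97 (binding).
Slack constraints have shadow price 0 (complementary slackness).
Dual feasibility on the basic columns requires 4·y_feedstock + 3·y_reactor time = 52, 1·y_feedstock + 5·y_reactor time = 47.
This yields shadow prices y_feedstock = 7, y_reactor time = 8.
Δz = y_feedstock·Δb = 7 × (-4) = -28, so new z* = 1007 − 28 = 979.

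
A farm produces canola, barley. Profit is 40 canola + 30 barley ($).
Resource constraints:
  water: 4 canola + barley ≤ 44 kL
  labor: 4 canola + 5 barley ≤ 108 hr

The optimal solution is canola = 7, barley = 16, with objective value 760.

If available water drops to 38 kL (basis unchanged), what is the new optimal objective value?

730

Both water and labor are binding at x*.
Dual feasibility on the basic columns requires 4·y_water + 4·y_labor = 40, 1·y_water + 5·y_labor = 30.
This yields shadow prices y_water = 5, y_labor = 5.
Δz = y_water·Δb = 5 × (-6) = -30, so new z* = 760 − 30 = 730.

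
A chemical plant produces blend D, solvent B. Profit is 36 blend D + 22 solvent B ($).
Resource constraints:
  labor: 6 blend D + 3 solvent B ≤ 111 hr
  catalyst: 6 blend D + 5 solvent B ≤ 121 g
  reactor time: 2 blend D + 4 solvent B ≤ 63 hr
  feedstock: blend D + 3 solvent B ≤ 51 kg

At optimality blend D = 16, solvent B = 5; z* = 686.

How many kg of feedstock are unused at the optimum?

20

feedstock used = 1·16 + 3·5 = 31; slack = 51 − 31 = 20.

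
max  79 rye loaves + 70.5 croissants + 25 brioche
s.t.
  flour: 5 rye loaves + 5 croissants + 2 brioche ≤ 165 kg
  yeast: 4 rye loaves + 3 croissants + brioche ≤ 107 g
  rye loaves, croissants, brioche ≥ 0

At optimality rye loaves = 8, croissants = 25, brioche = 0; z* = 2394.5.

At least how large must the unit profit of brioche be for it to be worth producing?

26.5

At the optimum: flour uses 165 of 165 (binding); yeast uses 107 of 107 (binding).
Dual feasibility on the basic columns requires 5·y_flour + 4·y_yeast = 79, 5·y_flour + 3·y_yeast = 70.5.
Solving: y_flour = 9, y_yeast = 8.5.
brioche enters the basis when its profit ≥ yᵀa₃ = 9·2 + 8.5·1 = 26.5.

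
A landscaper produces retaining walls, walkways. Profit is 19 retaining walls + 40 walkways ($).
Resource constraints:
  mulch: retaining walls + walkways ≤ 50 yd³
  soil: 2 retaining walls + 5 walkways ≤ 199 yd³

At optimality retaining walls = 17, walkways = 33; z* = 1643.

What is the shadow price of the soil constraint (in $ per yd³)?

Check each constraint at x*: mulch 50/50 (tight); soil 199/199 (tight).
The binding rows give the dual system: 1·y_mulch + 2·y_soil = 19 and 1·y_mulch + 5·y_soil = 40.
This yields shadow prices y_mulch = 5, y_soil = 7.
Shadow price of soil = 7.

7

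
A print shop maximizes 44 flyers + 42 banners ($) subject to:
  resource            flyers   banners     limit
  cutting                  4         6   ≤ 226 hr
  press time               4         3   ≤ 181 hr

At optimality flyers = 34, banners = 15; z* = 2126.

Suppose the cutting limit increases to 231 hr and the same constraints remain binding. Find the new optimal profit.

2141

Both cutting and press time are binding at x*.
Dual feasibility on the basic columns requires 4·y_cutting + 4·y_press time = 44, 6·y_cutting + 3·y_press time = 42.
→ y_cutting = 3 and y_press time = 8.
Δz = y_cutting·Δb = 3 × (5) = 15, so new z* = 2126 + 15 = 2141.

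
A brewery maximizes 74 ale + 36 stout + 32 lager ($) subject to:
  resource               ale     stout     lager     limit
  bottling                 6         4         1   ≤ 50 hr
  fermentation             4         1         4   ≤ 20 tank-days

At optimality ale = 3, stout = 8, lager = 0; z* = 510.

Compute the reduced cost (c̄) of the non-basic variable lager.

-7

At the optimum: bottling uses 50 of 50 (binding); fermentation uses 20 of 20 (binding).
From A_Bᵀ y = c: 6·y_bottling + 4·y_fermentation = 74; 4·y_bottling + 1·y_fermentation = 36.
Solving: y_bottling = 7, y_fermentation = 8.
Reduced cost of lager: c₃ − yᵀa₃ = 32 − (7·1 + 8·4) = 32 − 39 = -7.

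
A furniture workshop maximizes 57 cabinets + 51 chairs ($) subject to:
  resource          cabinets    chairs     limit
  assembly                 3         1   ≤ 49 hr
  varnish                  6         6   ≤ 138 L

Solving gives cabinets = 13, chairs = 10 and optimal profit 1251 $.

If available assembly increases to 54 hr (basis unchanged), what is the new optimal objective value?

1266

At the optimum: assembly uses 49 of 49 (binding); varnish uses 138 of 138 (binding).
Dual feasibility on the basic columns requires 3·y_assembly + 6·y_varnish = 57, 1·y_assembly + 6·y_varnish = 51.
→ y_assembly = 3 and y_varnish = 8.
Δz = y_assembly·Δb = 3 × (5) = 15, so new z* = 1251 + 15 = 1266.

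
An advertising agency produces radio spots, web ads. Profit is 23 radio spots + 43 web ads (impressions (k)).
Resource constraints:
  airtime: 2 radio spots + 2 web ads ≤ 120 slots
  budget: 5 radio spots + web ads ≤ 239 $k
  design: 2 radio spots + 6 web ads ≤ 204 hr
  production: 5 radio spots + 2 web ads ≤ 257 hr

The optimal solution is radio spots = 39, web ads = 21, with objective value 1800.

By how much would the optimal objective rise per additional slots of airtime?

6.5

Check each constraint at x*: airtime 120/120 (tight); budget 216/239 (slack 23); design 204/204 (tight); production 237/257 (slack 20).
Slack constraints have shadow price 0 (complementary slackness).
Dual feasibility on the basic columns requires 2·y_airtime + 2·y_design = 23, 2·y_airtime + 6·y_design = 43.
→ y_airtime = 6.5 and y_design = 5.
Shadow price of airtime = 6.5.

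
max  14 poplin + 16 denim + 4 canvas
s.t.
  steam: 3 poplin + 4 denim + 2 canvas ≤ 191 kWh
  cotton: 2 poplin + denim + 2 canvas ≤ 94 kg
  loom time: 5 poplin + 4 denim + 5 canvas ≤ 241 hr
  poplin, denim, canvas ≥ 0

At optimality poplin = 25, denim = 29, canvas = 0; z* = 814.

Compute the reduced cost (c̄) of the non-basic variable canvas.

Binding: steam and loom time. Non-binding: cotton (15 unused).
Since cotton is not tight, its dual is 0.
Dual feasibility on the basic columns requires 3·y_steam + 5·y_loom time = 14, 4·y_steam + 4·y_loom time = 16.
This yields shadow prices y_steam = 3, y_loom time = 1.
Reduced cost of canvas: c₃ − yᵀa₃ = 4 − (3·2 + 1·5) = 4 − 11 = -7.

-7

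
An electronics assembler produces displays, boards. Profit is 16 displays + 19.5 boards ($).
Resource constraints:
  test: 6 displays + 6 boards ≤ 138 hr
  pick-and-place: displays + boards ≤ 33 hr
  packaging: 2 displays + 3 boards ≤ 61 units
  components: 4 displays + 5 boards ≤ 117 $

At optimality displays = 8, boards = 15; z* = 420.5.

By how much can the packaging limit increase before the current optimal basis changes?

8

Binding constraints: test, packaging. The basis is B = [[6,6],[2,3]] with det 6.
Per unit increase in packaging, x* moves by d = (-1, 1).
The basis stays optimal until displays reaches 0; allowable increase = 8 units.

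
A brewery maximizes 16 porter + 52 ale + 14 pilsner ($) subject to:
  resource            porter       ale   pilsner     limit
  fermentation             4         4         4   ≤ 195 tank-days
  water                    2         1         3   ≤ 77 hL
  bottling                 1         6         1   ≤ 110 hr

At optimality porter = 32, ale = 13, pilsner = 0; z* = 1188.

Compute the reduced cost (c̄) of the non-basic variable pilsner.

-6

Check each constraint at x*: fermentation 180/195 (slack 15); water 77/77 (tight); bottling 110/110 (tight).
By complementary slackness, y = 0 for the non-binding constraint.
From A_Bᵀ y = c: 2·y_water + 1·y_bottling = 16; 1·y_water + 6·y_bottling = 52.
→ y_water = 4 and y_bottling = 8.
Reduced cost of pilsner: c₃ − yᵀa₃ = 14 − (4·3 + 8·1) = 14 − 20 = -6.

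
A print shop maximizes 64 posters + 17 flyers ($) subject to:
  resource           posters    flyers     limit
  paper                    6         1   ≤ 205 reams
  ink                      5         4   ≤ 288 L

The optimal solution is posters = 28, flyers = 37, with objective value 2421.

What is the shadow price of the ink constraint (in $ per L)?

2

Both paper and ink are binding at x*.
From A_Bᵀ y = c: 6·y_paper + 5·y_ink = 64; 1·y_paper + 4·y_ink = 17.
This yields shadow prices y_paper = 9, y_ink = 2.
Shadow price of ink = 2.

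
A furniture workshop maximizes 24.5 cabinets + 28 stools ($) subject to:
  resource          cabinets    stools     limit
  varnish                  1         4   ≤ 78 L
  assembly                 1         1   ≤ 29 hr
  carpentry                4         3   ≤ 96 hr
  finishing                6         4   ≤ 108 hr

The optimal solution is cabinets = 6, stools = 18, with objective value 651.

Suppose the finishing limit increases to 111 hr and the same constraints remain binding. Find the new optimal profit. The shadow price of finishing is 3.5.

Δb = 3, so new z* = 651 + (3.5)·(3) = 651 + 10.5 = 661.5.

661.5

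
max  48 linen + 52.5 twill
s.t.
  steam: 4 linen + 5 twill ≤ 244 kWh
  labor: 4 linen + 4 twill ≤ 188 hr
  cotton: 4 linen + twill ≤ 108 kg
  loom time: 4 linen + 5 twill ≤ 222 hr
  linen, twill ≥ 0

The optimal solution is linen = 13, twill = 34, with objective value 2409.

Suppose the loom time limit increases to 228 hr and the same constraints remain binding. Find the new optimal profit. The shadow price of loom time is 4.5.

Δb = 6, so new z* = 2409 + (4.5)·(6) = 2409 + 27 = 2436.

2436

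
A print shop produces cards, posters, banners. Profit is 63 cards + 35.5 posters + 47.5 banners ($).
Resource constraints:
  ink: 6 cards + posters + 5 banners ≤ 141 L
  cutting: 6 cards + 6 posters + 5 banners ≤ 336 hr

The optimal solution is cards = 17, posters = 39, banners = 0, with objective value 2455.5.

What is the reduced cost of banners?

-5

Both ink and cutting are binding at x*.
From A_Bᵀ y = c: 6·y_ink + 6·y_cutting = 63; 1·y_ink + 6·y_cutting = 35.5.
→ y_ink = 5.5 and y_cutting = 5.
Reduced cost of banners: c₃ − yᵀa₃ = 47.5 − (5.5·5 + 5·5) = 47.5 − 52.5 = -5.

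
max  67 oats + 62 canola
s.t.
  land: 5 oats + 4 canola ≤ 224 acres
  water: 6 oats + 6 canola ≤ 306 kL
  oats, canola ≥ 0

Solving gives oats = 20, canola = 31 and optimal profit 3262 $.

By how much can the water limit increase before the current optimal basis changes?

Binding constraints: land, water. The basis is B = [[5,4],[6,6]] with det 6.
Per unit increase in water, x* moves by d = (-0.6667, 0.8333).
The basis stays optimal until oats reaches 0; allowable increase = 30 kL.

30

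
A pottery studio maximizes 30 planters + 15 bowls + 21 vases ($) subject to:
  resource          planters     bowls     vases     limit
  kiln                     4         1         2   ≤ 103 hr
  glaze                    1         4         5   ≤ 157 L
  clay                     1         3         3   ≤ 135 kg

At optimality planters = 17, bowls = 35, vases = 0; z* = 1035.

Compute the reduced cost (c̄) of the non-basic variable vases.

Check each constraint at x*: kiln 103/103 (tight); glaze 157/157 (tight); clay 122/135 (slack 13).
By complementary slackness, y = 0 for the non-binding constraint.
The binding rows give the dual system: 4·y_kiln + 1·y_glaze = 30 and 1·y_kiln + 4·y_glaze = 15.
Solving: y_kiln = 7, y_glaze = 2.
Reduced cost of vases: c₃ − yᵀa₃ = 21 − (7·2 + 2·5) = 21 − 24 = -3.

-3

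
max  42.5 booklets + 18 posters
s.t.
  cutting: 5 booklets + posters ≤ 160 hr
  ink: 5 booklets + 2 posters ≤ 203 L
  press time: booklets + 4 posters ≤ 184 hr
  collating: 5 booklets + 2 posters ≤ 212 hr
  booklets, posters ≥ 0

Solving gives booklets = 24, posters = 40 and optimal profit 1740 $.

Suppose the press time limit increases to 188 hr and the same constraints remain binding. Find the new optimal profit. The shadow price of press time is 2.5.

1750

Δb = 4, so new z* = 1740 + (2.5)·(4) = 1740 + 10 = 1750.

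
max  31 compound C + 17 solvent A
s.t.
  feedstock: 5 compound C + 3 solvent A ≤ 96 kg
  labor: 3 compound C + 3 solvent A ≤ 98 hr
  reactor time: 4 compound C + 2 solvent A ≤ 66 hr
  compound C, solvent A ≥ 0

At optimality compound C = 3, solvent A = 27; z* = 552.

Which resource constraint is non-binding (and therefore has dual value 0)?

labor

feedstock: 96/96 (binding)
labor: 90/98 (slack 8)
reactor time: 66/66 (binding)
By complementary slackness, a constraint with positive slack has shadow price 0 → labor.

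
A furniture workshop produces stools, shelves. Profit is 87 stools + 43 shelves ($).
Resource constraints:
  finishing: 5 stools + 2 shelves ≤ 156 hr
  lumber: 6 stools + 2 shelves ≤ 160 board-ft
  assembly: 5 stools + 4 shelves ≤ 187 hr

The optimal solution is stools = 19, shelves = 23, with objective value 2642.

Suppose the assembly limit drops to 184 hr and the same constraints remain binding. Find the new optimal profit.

2624

Check each constraint at x*: finishing 141/156 (slack 15); lumber 160/160 (tight); assembly 187/187 (tight).
By complementary slackness, y = 0 for the non-binding constraint.
Dual feasibility on the basic columns requires 6·y_lumber + 5·y_assembly = 87, 2·y_lumber + 4·y_assembly = 43.
Solving: y_lumber = 9.5, y_assembly = 6.
Δz = y_assembly·Δb = 6 × (-3) = -18, so new z* = 2642 − 18 = 2624.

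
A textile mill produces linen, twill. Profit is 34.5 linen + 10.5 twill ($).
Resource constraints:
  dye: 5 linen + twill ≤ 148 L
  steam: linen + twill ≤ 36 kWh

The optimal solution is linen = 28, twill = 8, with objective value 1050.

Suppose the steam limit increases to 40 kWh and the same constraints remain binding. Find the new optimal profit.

Check each constraint at x*: dye 148/148 (tight); steam 36/36 (tight).
The binding rows give the dual system: 5·y_dye + 1·y_steam = 34.5 and 1·y_dye + 1·y_steam = 10.5.
Solving: y_dye = 6, y_steam = 4.5.
Δz = y_steam·Δb = 4.5 × (4) = 18, so new z* = 1050 + 18 = 1068.

1068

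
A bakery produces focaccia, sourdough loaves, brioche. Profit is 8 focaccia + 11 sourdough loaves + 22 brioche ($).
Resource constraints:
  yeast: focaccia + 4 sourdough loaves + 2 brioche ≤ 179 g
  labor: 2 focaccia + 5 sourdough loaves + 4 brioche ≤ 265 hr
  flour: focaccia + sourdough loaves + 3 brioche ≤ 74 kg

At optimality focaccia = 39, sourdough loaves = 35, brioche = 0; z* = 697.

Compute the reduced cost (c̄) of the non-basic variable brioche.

At the optimum: yeast uses 179 of 179 (binding); labor uses 253 of 265 (slack = 12); flour uses 74 of 74 (binding).
Slack constraints have shadow price 0 (complementary slackness).
From A_Bᵀ y = c: 1·y_yeast + 1·y_flour = 8; 4·y_yeast + 1·y_flour = 11.
This yields shadow prices y_yeast = 1, y_flour = 7.
Reduced cost of brioche: c₃ − yᵀa₃ = 22 − (1·2 + 7·3) = 22 − 23 = -1.

-1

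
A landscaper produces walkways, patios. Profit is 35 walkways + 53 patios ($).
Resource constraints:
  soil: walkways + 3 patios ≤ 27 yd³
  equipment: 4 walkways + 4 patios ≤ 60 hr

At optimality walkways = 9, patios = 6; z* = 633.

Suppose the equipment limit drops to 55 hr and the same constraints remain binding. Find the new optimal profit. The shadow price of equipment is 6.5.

Δb = -5, so new z* = 633 + (6.5)·(-5) = 633 − 32.5 = 600.5.

600.5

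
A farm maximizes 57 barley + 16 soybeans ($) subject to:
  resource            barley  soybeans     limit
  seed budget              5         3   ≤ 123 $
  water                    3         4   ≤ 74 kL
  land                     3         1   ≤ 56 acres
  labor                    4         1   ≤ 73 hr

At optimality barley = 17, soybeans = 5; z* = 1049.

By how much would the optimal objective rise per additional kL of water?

0

Check each constraint at x*: seed budget 100/123 (slack 23); water 71/74 (slack 3); land 56/56 (tight); labor 73/73 (tight).
Since seed budget, water are not tight, their duals are 0.
From A_Bᵀ y = c: 3·y_land + 4·y_labor = 57; 1·y_land + 1·y_labor = 16.
→ y_land = 7 and y_labor = 9.
Shadow price of water = 0.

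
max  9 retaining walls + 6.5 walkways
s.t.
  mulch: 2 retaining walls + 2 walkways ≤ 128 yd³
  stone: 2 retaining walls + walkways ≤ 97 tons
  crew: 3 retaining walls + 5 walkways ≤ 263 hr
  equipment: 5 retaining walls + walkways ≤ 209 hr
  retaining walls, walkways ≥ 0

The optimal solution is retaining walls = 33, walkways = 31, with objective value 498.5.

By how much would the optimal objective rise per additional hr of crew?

Check each constraint at x*: mulch 128/128 (tight); stone 97/97 (tight); crew 254/263 (slack 9); equipment 196/209 (slack 13).
By complementary slackness, y = 0 for the non-binding constraints.
The binding rows give the dual system: 2·y_mulch + 2·y_stone = 9 and 2·y_mulch + 1·y_stone = 6.5.
This yields shadow prices y_mulch = 2, y_stone = 2.5.
Shadow price of crew = 0.

0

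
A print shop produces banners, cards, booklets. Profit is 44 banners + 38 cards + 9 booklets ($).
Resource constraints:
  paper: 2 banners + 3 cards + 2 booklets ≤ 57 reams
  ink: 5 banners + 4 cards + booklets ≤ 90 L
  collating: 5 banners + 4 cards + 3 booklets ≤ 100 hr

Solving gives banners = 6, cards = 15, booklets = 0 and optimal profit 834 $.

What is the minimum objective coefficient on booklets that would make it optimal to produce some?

12

Binding: paper and ink. Non-binding: collating (10 unused).
By complementary slackness, y = 0 for the non-binding constraint.
From A_Bᵀ y = c: 2·y_paper + 5·y_ink = 44; 3·y_paper + 4·y_ink = 38.
→ y_paper = 2 and y_ink = 8.
booklets enters the basis when its profit ≥ yᵀa₃ = 2·2 + 8·1 = 12.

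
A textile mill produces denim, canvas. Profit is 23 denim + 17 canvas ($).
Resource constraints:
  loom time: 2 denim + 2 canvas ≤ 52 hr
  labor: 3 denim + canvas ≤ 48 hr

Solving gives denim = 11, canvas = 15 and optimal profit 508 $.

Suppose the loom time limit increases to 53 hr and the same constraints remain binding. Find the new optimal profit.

515

Both loom time and labor are binding at x*.
Dual feasibility on the basic columns requires 2·y_loom time + 3·y_labor = 23, 2·y_loom time + 1·y_labor = 17.
This yields shadow prices y_loom time = 7, y_labor = 3.
Δz = y_loom time·Δb = 7 × (1) = 7, so new z* = 508 + 7 = 515.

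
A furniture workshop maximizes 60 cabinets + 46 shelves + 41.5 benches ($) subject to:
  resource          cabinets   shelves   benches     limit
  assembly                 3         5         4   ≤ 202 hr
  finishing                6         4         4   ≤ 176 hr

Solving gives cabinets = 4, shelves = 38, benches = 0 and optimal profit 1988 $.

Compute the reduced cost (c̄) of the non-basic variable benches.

-2.5

Both assembly and finishing are binding at x*.
From A_Bᵀ y = c: 3·y_assembly + 6·y_finishing = 60; 5·y_assembly + 4·y_finishing = 46.
→ y_assembly = 2 and y_finishing = 9.
Reduced cost of benches: c₃ − yᵀa₃ = 41.5 − (2·4 + 9·4) = 41.5 − 44 = -2.5.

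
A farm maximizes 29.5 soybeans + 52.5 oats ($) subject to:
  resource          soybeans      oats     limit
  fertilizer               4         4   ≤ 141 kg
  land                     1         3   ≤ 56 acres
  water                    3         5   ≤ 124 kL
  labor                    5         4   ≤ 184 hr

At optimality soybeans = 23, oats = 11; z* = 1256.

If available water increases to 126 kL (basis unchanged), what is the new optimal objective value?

1274

Binding: land and water. Non-binding: fertilizer (5 unused), labor (25 unused).
Since fertilizer, labor are not tight, their duals are 0.
The binding rows give the dual system: 1·y_land + 3·y_water = 29.5 and 3·y_land + 5·y_water = 52.5.
This yields shadow prices y_land = 2.5, y_water = 9.
Δz = y_water·Δb = 9 × (2) = 18, so new z* = 1256 + 18 = 1274.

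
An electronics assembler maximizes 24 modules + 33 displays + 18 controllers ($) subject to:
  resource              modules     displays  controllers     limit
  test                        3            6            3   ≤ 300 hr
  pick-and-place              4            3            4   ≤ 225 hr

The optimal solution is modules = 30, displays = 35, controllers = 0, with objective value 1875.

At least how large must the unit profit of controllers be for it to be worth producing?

Check each constraint at x*: test 300/300 (tight); pick-and-place 225/225 (tight).
Dual feasibility on the basic columns requires 3·y_test + 4·y_pick-and-place = 24, 6·y_test + 3·y_pick-and-place = 33.
Solving: y_test = 4, y_pick-and-place = 3.
controllers enters the basis when its profit ≥ yᵀa₃ = 4·3 + 3·4 = 24.

24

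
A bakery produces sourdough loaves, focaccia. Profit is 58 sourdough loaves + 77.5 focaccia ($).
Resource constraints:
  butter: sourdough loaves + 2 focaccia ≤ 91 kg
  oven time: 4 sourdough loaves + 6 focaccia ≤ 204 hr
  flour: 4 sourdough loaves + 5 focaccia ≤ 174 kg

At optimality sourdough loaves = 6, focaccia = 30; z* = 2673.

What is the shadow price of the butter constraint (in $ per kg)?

At the optimum: butter uses 66 of 91 (slack = 25); oven time uses 204 of 204 (binding); flour uses 174 of 174 (binding).
Slack constraints have shadow price 0 (complementary slackness).
From A_Bᵀ y = c: 4·y_oven time + 4·y_flour = 58; 6·y_oven time + 5·y_flour = 77.5.
This yields shadow prices y_oven time = 5, y_flour = 9.5.
Shadow price of butter = 0.

0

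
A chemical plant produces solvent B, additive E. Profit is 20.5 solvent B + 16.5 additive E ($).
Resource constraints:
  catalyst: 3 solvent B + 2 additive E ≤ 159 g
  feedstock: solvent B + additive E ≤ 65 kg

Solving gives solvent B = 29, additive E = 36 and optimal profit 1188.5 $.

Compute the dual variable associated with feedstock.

8.5

At the optimum: catalyst uses 159 of 159 (binding); feedstock uses 65 of 65 (binding).
The binding rows give the dual system: 3·y_catalyst + 1·y_feedstock = 20.5 and 2·y_catalyst + 1·y_feedstock = 16.5.
This yields shadow prices y_catalyst = 4, y_feedstock = 8.5.
Shadow price of feedstock = 8.5.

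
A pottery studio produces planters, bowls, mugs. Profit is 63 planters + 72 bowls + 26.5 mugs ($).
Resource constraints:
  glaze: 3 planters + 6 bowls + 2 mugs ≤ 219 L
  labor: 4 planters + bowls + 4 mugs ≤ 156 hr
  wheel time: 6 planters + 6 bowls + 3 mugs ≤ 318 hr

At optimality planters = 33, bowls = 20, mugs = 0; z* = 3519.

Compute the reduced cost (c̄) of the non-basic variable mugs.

-6.5

Binding: glaze and wheel time. Non-binding: labor (4 unused).
By complementary slackness, y = 0 for the non-binding constraint.
From A_Bᵀ y = c: 3·y_glaze + 6·y_wheel time = 63; 6·y_glaze + 6·y_wheel time = 72.
→ y_glaze = 3 and y_wheel time = 9.
Reduced cost of mugs: c₃ − yᵀa₃ = 26.5 − (3·2 + 9·3) = 26.5 − 33 = -6.5.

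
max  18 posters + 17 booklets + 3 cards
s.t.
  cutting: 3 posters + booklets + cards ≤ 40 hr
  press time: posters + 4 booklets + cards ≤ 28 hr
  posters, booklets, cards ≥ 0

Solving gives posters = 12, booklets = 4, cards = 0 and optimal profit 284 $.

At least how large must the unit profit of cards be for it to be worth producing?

At the optimum: cutting uses 40 of 40 (binding); press time uses 28 of 28 (binding).
The binding rows give the dual system: 3·y_cutting + 1·y_press time = 18 and 1·y_cutting + 4·y_press time = 17.
This yields shadow prices y_cutting = 5, y_press time = 3.
cards enters the basis when its profit ≥ yᵀa₃ = 5·1 + 3·1 = 8.

8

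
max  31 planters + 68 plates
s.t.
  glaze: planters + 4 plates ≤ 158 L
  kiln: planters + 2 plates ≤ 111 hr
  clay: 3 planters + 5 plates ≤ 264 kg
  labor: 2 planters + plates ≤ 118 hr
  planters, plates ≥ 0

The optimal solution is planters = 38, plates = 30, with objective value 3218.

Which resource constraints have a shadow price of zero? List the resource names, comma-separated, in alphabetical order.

kiln, labor

glaze: 158/158 (binding)
kiln: 98/111 (slack 13)
clay: 264/264 (binding)
labor: 106/118 (slack 12)
By complementary slackness, a constraint with positive slack has shadow price 0 → kiln, labor.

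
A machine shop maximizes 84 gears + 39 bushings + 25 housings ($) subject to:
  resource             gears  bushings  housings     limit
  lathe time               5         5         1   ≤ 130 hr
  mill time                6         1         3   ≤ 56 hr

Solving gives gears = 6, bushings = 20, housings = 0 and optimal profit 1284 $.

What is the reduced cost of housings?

Both lathe time and mill time are binding at x*.
The binding rows give the dual system: 5·y_lathe time + 6·y_mill time = 84 and 5·y_lathe time + 1·y_mill time = 39.
→ y_lathe time = 6 and y_mill time = 9.
Reduced cost of housings: c₃ − yᵀa₃ = 25 − (6·1 + 9·3) = 25 − 33 = -8.

-8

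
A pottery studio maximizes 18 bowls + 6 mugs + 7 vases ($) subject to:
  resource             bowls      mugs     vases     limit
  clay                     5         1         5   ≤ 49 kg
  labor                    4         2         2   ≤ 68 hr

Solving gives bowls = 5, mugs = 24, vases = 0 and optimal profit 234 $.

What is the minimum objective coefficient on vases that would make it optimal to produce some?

Both clay and labor are binding at x*.
The binding rows give the dual system: 5·y_clay + 4·y_labor = 18 and 1·y_clay + 2·y_labor = 6.
→ y_clay = 2 and y_labor = 2.
vases enters the basis when its profit ≥ yᵀa₃ = 2·5 + 2·2 = 14.

14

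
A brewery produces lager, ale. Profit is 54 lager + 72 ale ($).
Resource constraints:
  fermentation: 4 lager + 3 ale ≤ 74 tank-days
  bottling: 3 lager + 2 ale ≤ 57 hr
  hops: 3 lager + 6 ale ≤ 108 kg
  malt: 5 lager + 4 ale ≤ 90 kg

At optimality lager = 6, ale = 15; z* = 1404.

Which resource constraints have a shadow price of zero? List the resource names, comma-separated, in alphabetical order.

bottling, fermentation

fermentation: 69/74 (slack 5)
bottling: 48/57 (slack 9)
hops: 108/108 (binding)
malt: 90/90 (binding)
By complementary slackness, a constraint with positive slack has shadow price 0 → bottling, fermentation.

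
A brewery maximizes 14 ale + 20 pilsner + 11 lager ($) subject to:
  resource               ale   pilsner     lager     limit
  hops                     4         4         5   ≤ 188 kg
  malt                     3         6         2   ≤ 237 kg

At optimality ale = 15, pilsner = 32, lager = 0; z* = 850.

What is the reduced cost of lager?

-3

Both hops and malt are binding at x*.
Dual feasibility on the basic columns requires 4·y_hops + 3·y_malt = 14, 4·y_hops + 6·y_malt = 20.
→ y_hops = 2 and y_malt = 2.
Reduced cost of lager: c₃ − yᵀa₃ = 11 − (2·5 + 2·2) = 11 − 14 = -3.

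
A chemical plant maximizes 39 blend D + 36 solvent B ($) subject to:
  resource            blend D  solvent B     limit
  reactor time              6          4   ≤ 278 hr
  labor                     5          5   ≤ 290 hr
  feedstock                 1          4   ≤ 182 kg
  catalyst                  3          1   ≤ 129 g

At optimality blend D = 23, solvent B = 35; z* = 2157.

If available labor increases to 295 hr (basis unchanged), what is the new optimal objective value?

2187

Check each constraint at x*: reactor time 278/278 (tight); labor 290/290 (tight); feedstock 163/182 (slack 19); catalyst 104/129 (slack 25).
Since feedstock, catalyst are not tight, their duals are 0.
The binding rows give the dual system: 6·y_reactor time + 5·y_labor = 39 and 4·y_reactor time + 5·y_labor = 36.
→ y_reactor time = 1.5 and y_labor = 6.
Δz = y_labor·Δb = 6 × (5) = 30, so new z* = 2157 + 30 = 2187.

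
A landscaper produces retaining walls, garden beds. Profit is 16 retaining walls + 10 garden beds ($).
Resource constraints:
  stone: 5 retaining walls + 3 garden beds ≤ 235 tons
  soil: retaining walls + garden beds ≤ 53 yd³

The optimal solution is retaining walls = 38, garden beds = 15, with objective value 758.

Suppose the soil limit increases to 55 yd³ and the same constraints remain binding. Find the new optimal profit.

Check each constraint at x*: stone 235/235 (tight); soil 53/53 (tight).
Dual feasibility on the basic columns requires 5·y_stone + 1·y_soil = 16, 3·y_stone + 1·y_soil = 10.
This yields shadow prices y_stone = 3, y_soil = 1.
Δz = y_soil·Δb = 1 × (2) = 2, so new z* = 758 + 2 = 760.

760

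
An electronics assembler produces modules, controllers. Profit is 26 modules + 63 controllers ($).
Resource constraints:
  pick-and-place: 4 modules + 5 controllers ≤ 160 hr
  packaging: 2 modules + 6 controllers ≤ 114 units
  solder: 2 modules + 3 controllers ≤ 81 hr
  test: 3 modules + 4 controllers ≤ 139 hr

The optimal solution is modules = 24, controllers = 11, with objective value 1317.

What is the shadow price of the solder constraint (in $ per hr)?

At the optimum: pick-and-place uses 151 of 160 (slack = 9); packaging uses 114 of 114 (binding); solder uses 81 of 81 (binding); test uses 116 of 139 (slack = 23).
Slack constraints have shadow price 0 (complementary slackness).
From A_Bᵀ y = c: 2·y_packaging + 2·y_solder = 26; 6·y_packaging + 3·y_solder = 63.
→ y_packaging = 8 and y_solder = 5.
Shadow price of solder = 5.

5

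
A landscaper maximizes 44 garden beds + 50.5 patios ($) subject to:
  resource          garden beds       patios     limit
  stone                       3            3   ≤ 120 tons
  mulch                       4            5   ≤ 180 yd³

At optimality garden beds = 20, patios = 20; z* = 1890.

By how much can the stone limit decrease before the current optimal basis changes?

Binding constraints: stone, mulch. The basis is B = [[3,3],[4,5]] with det 3.
Per unit decrease in stone, x* moves by d = (-1.6667, 1.3333).
The basis stays optimal until garden beds reaches 0; allowable decrease = 12 tons.

12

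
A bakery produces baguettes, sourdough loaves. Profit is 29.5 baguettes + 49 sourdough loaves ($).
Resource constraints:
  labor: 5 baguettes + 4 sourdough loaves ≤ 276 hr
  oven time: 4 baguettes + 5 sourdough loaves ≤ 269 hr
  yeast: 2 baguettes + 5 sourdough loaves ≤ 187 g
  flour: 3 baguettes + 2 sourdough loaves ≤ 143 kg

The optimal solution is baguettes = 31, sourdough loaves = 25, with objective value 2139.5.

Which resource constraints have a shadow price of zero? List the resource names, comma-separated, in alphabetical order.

labor: 255/276 (slack 21)
oven time: 249/269 (slack 20)
yeast: 187/187 (binding)
flour: 143/143 (binding)
By complementary slackness, a constraint with positive slack has shadow price 0 → labor, oven time.

labor, oven time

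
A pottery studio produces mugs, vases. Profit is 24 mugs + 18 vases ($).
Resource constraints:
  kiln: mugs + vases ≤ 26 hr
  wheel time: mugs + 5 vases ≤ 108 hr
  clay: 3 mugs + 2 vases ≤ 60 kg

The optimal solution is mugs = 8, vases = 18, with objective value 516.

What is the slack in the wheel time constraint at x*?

10

wheel time used = 1·8 + 5·18 = 98; slack = 108 − 98 = 10.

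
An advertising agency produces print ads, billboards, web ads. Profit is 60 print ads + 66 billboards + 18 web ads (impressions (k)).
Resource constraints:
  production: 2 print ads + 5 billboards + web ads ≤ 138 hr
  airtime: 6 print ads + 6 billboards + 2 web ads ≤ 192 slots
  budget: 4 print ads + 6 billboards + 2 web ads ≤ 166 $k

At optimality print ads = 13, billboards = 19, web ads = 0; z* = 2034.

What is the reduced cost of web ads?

-4

Check each constraint at x*: production 121/138 (slack 17); airtime 192/192 (tight); budget 166/166 (tight).
Since production is not tight, its dual is 0.
From A_Bᵀ y = c: 6·y_airtime + 4·y_budget = 60; 6·y_airtime + 6·y_budget = 66.
Solving: y_airtime = 8, y_budget = 3.
Reduced cost of web ads: c₃ − yᵀa₃ = 18 − (8·2 + 3·2) = 18 − 22 = -4.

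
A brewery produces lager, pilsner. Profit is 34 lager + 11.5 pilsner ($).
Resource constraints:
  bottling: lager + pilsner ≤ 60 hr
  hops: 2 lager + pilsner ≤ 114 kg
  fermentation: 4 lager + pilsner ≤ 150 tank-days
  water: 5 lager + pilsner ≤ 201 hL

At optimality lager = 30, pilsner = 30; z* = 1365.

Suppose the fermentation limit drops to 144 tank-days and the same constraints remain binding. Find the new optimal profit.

Binding: bottling and fermentation. Non-binding: hops (24 unused), water (21 unused).
Slack constraints have shadow price 0 (complementary slackness).
Dual feasibility on the basic columns requires 1·y_bottling + 4·y_fermentation = 34, 1·y_bottling + 1·y_fermentation = 11.5.
Solving: y_bottling = 4, y_fermentation = 7.5.
Δz = y_fermentation·Δb = 7.5 × (-6) = -45, so new z* = 1365 − 45 = 1320.

1320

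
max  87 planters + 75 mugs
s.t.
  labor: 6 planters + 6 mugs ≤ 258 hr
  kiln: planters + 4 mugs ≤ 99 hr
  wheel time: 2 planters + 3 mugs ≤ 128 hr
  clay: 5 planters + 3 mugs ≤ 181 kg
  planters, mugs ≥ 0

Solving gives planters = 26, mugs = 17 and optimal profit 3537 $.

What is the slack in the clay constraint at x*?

0

clay used = 5·26 + 3·17 = 181; slack = 181 − 181 = 0.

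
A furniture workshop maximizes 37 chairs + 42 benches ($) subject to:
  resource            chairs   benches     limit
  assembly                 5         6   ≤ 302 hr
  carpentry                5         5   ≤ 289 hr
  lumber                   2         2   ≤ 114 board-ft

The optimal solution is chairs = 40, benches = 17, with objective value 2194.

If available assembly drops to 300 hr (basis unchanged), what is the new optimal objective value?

2184

Binding: assembly and lumber. Non-binding: carpentry (4 unused).
Since carpentry is not tight, its dual is 0.
The binding rows give the dual system: 5·y_assembly + 2·y_lumber = 37 and 6·y_assembly + 2·y_lumber = 42.
This yields shadow prices y_assembly = 5, y_lumber = 6.
Δz = y_assembly·Δb = 5 × (-2) = -10, so new z* = 2194 − 10 = 2184.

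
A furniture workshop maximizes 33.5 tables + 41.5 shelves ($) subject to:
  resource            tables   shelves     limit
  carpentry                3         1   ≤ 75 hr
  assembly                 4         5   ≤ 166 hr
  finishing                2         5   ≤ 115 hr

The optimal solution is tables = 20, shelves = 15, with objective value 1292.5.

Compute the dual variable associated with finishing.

Check each constraint at x*: carpentry 75/75 (tight); assembly 155/166 (slack 11); finishing 115/115 (tight).
Slack constraints have shadow price 0 (complementary slackness).
The binding rows give the dual system: 3·y_carpentry + 2·y_finishing = 33.5 and 1·y_carpentry + 5·y_finishing = 41.5.
Solving: y_carpentry = 6.5, y_finishing = 7.
Shadow price of finishing = 7.

7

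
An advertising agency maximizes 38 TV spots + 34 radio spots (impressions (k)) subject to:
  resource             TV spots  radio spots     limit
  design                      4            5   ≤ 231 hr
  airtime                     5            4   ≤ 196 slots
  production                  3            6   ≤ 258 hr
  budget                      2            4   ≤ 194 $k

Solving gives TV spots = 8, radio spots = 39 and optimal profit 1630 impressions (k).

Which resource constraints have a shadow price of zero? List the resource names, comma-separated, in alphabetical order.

budget, design

design: 227/231 (slack 4)
airtime: 196/196 (binding)
production: 258/258 (binding)
budget: 172/194 (slack 22)
By complementary slackness, a constraint with positive slack has shadow price 0 → budget, design.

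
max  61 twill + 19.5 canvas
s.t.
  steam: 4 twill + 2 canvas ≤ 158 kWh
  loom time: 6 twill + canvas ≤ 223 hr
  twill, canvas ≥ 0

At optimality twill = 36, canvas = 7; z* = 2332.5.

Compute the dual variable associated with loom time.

5.5

Both steam and loom time are binding at x*.
Dual feasibility on the basic columns requires 4·y_steam + 6·y_loom time = 61, 2·y_steam + 1·y_loom time = 19.5.
This yields shadow prices y_steam = 7, y_loom time = 5.5.
Shadow price of loom time = 5.5.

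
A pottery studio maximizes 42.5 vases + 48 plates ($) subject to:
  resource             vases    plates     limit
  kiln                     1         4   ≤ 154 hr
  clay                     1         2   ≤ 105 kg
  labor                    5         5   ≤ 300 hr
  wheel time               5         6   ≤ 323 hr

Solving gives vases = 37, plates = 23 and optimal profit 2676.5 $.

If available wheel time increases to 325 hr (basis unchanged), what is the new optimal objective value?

2687.5

At the optimum: kiln uses 129 of 154 (slack = 25); clay uses 83 of 105 (slack = 22); labor uses 300 of 300 (binding); wheel time uses 323 of 323 (binding).
Since kiln, clay are not tight, their duals are 0.
Dual feasibility on the basic columns requires 5·y_labor + 5·y_wheel time = 42.5, 5·y_labor + 6·y_wheel time = 48.
This yields shadow prices y_labor = 3, y_wheel time = 5.5.
Δz = y_wheel time·Δb = 5.5 × (2) = 11, so new z* = 2676.5 + 11 = 2687.5.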